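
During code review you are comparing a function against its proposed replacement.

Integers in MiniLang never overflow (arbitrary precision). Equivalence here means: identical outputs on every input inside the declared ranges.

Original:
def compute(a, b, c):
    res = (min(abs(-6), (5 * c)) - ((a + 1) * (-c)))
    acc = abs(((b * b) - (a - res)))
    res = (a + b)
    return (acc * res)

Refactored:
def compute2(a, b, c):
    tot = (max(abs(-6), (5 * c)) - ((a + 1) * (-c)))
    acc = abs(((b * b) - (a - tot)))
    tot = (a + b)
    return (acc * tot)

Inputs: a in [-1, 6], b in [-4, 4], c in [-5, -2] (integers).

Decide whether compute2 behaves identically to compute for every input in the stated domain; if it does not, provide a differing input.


The rewrite breaks on a=-1, b=-4, c=-5, where the results are -40 and -115.
compute: res := -25 | acc := 8 | res := -5 | result -40
compute2: tot := 6 | acc := 23 | tot := -5 | result -115
verdict: not equivalent; witness: a=-1, b=-4, c=-5


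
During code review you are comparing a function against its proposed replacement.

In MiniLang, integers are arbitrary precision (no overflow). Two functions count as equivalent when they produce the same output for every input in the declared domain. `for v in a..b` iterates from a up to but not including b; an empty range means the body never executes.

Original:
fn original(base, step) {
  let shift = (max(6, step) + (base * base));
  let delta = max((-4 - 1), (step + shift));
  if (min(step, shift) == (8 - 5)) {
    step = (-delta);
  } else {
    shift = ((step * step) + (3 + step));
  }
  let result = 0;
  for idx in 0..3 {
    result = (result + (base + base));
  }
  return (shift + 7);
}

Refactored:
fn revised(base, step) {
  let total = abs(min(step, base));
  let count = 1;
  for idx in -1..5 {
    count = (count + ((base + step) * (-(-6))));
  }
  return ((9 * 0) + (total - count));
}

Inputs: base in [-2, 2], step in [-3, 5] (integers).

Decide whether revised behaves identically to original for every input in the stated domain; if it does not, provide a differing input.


Not equivalent: base=-2, step=-3 separates them (16 vs 182).
original: shift = 10; delta = 7; (min(step, shift) == (8 - 5)) -> false; shift = 9; result = 0; [idx=0]; result = -4; [idx=1]; result = -8; [idx=2]; result = -12; return 16
revised: total = 3; count = 1; [idx=-1]; count = -29; [idx=0]; count = -59; [idx=1]; count = -89; [idx=2]; count = -119; [idx=3]; count = -149; [idx=4]; count = -179; return 182
verdict: not equivalent; witness: base=-2, step=-3


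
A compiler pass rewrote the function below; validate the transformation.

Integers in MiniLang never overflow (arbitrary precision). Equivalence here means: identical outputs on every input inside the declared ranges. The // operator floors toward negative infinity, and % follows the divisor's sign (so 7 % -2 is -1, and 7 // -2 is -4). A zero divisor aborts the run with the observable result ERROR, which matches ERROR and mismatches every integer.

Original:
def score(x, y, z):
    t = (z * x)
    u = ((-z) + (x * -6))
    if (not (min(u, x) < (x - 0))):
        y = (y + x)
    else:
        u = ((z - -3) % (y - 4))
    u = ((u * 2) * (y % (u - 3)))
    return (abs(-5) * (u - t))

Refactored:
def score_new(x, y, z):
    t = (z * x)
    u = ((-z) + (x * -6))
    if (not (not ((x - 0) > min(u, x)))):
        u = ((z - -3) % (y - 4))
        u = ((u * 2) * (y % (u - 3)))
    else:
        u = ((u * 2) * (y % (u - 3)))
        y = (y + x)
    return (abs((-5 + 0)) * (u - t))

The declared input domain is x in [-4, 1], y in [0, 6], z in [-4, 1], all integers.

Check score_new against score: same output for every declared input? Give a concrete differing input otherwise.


Input x=-4, y=0, z=-4: 5800 from score versus -80 from score_new.
verdict: not equivalent; witness: x=-4, y=0, z=-4


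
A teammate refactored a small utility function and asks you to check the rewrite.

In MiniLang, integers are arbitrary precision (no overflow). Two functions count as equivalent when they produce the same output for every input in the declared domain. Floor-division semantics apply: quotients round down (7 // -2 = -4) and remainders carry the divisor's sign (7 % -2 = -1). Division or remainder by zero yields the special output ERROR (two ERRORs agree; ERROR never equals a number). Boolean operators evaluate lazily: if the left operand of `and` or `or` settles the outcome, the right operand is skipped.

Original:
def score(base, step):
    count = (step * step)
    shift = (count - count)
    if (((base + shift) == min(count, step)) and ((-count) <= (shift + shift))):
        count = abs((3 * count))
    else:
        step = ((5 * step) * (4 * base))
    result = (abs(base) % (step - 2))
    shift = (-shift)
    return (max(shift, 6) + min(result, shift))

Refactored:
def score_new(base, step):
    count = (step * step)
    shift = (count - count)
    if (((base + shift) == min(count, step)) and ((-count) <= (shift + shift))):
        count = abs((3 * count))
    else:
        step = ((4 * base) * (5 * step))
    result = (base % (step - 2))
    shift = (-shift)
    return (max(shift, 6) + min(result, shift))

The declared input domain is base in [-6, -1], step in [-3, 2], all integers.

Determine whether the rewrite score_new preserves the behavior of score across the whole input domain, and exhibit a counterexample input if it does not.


Evaluate both at base=-6, step=1.
score: count becomes 1; next shift becomes 0; next (((base + shift) == min(count, step)) and ((-count) <= (shift + shift))) evaluates to false; next step becomes -120; next result becomes -116; next shift becomes 0; next final value -110
score_new: count becomes 1; next shift becomes 0; next (((base + shift) == min(count, step)) and ((-count) <= (shift + shift))) evaluates to false; next step becomes -120; next result becomes -6; next shift becomes 0; next final value 0
-110 vs 0 — the two versions disagree here.
verdict: not equivalent; witness: base=-6, step=1


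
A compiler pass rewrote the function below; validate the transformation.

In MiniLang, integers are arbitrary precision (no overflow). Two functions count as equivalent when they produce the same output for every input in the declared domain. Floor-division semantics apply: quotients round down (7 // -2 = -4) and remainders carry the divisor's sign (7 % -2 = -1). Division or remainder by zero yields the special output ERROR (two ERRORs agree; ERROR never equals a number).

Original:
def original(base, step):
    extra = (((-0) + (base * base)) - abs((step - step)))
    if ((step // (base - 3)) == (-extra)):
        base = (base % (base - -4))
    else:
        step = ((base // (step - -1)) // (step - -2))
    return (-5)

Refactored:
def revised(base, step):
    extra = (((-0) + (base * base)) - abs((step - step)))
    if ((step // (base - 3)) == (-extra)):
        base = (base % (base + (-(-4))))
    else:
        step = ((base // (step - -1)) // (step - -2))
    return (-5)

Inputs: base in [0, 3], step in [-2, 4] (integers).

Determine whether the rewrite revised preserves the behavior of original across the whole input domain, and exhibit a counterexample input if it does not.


Side by side, the visible changes include: arithmetic usage differs.
As a probe, take base=2, step=1: original runs extra becomes 4; next ((step // (base - 3)) == (-extra)) evaluates to false; next step becomes 0; next final value -5; revised runs extra becomes 4; next ((step // (base - 3)) == (-extra)) evaluates to false; next step becomes 0; next final value -5; both end at -5.
Every one of the 28 inputs gives matching results.
verdict: equivalent


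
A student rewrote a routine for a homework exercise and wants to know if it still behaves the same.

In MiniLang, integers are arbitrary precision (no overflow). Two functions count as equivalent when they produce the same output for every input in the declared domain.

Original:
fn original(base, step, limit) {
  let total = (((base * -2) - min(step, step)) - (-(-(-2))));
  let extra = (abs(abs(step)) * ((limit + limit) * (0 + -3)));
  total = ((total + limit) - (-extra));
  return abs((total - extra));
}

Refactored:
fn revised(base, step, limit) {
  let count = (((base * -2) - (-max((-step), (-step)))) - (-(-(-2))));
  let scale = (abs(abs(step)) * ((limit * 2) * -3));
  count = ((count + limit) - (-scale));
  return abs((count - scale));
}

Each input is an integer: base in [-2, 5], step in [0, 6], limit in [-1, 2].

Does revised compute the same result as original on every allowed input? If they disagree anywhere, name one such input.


Equivalent — the differences include local variable names differ, and constant usage differs, and arithmetic usage differs, and min/max/abs usage differs, yet no declared input distinguishes the two.
As a probe, take base=5, step=0, limit=2: original runs total becomes -8; next extra becomes 0; next total becomes -6; next final value 6; revised runs count becomes -8; next scale becomes 0; next count becomes -6; next final value 6; both end at 6.
Checked all 224 inputs in the declared domain: the outputs agree on every one.
verdict: equivalent


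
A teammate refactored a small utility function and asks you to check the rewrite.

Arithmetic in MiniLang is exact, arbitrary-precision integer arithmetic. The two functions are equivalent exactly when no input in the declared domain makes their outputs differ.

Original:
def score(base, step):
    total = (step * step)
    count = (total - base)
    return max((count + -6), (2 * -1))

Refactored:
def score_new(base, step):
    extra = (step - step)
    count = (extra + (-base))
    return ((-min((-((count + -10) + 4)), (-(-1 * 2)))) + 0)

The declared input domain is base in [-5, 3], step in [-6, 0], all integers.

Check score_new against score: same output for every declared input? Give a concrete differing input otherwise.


Evaluate both at base=-5, step=-6.
score: total = 36; count = 41; return 35
score_new: extra = 0; count = 5; return -1
35 vs -1 — the two versions disagree here.
verdict: not equivalent; witness: base=-5, step=-6


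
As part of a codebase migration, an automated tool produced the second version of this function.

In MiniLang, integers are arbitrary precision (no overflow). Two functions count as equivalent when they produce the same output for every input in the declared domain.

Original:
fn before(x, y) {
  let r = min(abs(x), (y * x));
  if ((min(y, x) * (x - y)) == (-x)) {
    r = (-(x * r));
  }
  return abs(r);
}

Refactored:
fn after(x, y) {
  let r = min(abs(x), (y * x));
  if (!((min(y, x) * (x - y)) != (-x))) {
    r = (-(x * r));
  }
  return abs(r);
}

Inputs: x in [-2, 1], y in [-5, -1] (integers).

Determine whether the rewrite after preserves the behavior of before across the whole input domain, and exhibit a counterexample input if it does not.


Comparing the listings, the differences include: boolean connective usage differs; also comparison usage differs.
One worked example (x=-1, y=-1) — before: r := 1 | ((min(y, x) * (x - y)) == (-x)): false | result 1; after: r := 1 | (!((min(y, x) * (x - y)) != (-x))): false | result 1; agreement on 1.
Sweeping the whole domain (20 inputs) finds no disagreement.
verdict: equivalent


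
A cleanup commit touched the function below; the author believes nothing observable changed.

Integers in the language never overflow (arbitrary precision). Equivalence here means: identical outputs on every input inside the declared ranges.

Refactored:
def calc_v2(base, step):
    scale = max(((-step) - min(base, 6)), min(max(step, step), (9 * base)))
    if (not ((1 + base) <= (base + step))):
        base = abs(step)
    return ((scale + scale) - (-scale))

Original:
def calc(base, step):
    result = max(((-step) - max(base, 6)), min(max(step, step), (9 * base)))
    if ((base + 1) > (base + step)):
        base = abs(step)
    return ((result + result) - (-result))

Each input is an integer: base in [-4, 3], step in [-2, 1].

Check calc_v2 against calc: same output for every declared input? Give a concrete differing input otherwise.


Try base=-4, step=-2.
calc: result = -4; ((base + 1) > (base + step)) -> true; base = 2; return -12
calc_v2: scale = 6; (not ((1 + base) <= (base + step))) -> true; base = 2; return 18
-12 vs 18 — the two versions disagree here.
verdict: not equivalent; witness: base=-4, step=-2


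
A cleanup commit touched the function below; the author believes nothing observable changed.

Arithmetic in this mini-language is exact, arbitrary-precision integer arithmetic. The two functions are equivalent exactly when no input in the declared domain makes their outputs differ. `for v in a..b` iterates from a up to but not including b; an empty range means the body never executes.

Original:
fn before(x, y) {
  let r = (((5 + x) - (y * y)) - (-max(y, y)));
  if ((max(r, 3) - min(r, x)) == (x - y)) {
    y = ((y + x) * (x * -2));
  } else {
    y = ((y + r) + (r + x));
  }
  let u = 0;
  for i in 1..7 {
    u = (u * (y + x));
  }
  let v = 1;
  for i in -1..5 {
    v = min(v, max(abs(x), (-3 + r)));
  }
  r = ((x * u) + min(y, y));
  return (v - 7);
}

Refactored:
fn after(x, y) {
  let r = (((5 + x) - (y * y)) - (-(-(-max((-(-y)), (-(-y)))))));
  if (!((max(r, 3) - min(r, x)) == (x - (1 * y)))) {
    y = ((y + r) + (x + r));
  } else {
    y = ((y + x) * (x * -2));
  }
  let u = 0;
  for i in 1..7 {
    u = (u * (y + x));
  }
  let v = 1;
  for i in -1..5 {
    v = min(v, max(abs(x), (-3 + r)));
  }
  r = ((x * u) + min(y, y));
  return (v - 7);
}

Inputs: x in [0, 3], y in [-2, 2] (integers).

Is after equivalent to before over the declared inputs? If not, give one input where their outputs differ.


Behavior is preserved: although constant usage differs; and boolean connective usage differs; and arithmetic usage differs, the outputs never diverge.
As a probe, take x=1, y=2: before runs r = 4; ((max(r, 3) - min(r, x)) == (x - y)) -> false; y = 11; u = 0; [i=1]; u = 0; [i=2]; u = 0; [i=3]; u = 0; [i=4]; u = 0; [i=5]; u = 0; [i=6]; u = 0; v = 1; [i=-1]; v = 1; [i=0]; v = 1; [i=1]; v = 1; [i=2]; v = 1; [i=3]; v = 1; [i=4]; v = 1; r = 11; return -6; after runs r = 4; (!((max(r, 3) - min(r, x)) == (x - (1 * y)))) -> true; y = 11; u = 0; [i=1]; u = 0; [i=2]; u = 0; [i=3]; u = 0; [i=4]; u = 0; [i=5]; u = 0; [i=6]; u = 0; v = 1; [i=-1]; v = 1; [i=0]; v = 1; [i=1]; v = 1; [i=2]; v = 1; [i=3]; v = 1; [i=4]; v = 1; r = 11; return -6; both end at -6.
Across all 20 domain points the two functions coincide.
verdict: equivalent


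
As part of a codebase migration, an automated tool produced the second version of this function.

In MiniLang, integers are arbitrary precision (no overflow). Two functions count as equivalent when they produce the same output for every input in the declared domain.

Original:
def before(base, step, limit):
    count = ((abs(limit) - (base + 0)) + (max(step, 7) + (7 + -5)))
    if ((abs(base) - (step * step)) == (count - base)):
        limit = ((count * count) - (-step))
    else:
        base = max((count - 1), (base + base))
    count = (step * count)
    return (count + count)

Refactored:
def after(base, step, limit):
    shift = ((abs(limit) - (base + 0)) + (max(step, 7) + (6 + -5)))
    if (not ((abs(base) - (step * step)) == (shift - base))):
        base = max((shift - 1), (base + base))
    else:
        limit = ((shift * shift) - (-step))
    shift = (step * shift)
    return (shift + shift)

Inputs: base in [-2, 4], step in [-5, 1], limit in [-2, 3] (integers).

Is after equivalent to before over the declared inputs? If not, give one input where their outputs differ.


Take base=-2, step=-5, limit=-2.
before: count = 13; ((abs(base) - (step * step)) == (count - base)) -> false; base = 12; count = -65; return -130
after: shift = 12; (not ((abs(base) - (step * step)) == (shift - base))) -> true; base = 11; shift = -60; return -120
-130 against -120: the behavior changed.
verdict: not equivalent; witness: base=-2, step=-5, limit=-2


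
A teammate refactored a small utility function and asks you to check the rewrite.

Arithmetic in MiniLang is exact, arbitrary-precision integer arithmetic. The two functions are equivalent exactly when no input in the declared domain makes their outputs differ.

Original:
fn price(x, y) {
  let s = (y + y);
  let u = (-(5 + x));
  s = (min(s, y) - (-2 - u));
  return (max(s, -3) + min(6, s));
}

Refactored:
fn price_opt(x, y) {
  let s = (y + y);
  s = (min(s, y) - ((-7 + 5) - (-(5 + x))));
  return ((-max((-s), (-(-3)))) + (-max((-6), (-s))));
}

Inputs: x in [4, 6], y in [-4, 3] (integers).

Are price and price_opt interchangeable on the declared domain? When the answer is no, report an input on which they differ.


At x=4, y=-4: price gives -18, price_opt gives -30.
verdict: not equivalent; witness: x=4, y=-4


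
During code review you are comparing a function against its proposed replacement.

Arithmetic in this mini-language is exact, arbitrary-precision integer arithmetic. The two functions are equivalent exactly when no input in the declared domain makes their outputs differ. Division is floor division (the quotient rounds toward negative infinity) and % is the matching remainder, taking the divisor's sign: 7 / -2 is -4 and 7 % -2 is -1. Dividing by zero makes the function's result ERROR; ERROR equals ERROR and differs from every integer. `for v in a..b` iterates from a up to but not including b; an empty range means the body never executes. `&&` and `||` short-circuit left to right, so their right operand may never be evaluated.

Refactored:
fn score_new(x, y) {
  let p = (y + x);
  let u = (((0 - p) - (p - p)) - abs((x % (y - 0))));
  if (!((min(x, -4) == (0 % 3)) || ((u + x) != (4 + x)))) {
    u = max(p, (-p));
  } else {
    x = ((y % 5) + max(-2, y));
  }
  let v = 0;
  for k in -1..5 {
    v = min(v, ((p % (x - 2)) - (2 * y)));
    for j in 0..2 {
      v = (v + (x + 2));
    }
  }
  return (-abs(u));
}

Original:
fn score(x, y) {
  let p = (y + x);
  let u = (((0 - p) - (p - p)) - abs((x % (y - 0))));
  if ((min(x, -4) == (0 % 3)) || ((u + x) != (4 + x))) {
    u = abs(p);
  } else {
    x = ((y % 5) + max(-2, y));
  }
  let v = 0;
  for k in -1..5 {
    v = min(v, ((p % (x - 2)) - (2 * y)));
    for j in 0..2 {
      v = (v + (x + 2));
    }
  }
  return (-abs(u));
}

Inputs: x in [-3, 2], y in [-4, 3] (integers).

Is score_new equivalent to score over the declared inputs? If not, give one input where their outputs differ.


Consider the input x=-3, y=-4.
score: p=-7, then u=4, then ((min(x, -4) == (0 % 3)) || ((u + x) != (4 + x))) is false, then x=-1, then v=0, then (k=-1), then v=0, then (j=0), then v=1, then (j=1), then v=2, then (k=0), then v=2, then (j=0), then v=3, then (j=1), then v=4, then (k=1), then v=4, then (j=0), then v=5, then (j=1), then v=6, then (k=2), then v=6, then (j=0), then v=7, then (j=1), then v=8, then (k=3), then v=7, then (j=0), then v=8, then (j=1), then v=9, then (k=4), then v=7, then (j=0), then v=8, then (j=1), then v=9, then returns -4
score_new: p=-7, then u=4, then (!((min(x, -4) == (0 % 3)) || ((u + x) != (4 + x)))) is true, then u=7, then v=0, then (k=-1), then v=0, then (j=0), then v=-1, then (j=1), then v=-2, then (k=0), then v=-2, then (j=0), then v=-3, then (j=1), then v=-4, then (k=1), then v=-4, then (j=0), then v=-5, then (j=1), then v=-6, then (k=2), then v=-6, then (j=0), then v=-7, then (j=1), then v=-8, then (k=3), then v=-8, then (j=0), then v=-9, then (j=1), then v=-10, then (k=4), then v=-10, then (j=0), then v=-11, then (j=1), then v=-12, then returns -7
-4 vs -7 — the two versions disagree here.
verdict: not equivalent; witness: x=-3, y=-4


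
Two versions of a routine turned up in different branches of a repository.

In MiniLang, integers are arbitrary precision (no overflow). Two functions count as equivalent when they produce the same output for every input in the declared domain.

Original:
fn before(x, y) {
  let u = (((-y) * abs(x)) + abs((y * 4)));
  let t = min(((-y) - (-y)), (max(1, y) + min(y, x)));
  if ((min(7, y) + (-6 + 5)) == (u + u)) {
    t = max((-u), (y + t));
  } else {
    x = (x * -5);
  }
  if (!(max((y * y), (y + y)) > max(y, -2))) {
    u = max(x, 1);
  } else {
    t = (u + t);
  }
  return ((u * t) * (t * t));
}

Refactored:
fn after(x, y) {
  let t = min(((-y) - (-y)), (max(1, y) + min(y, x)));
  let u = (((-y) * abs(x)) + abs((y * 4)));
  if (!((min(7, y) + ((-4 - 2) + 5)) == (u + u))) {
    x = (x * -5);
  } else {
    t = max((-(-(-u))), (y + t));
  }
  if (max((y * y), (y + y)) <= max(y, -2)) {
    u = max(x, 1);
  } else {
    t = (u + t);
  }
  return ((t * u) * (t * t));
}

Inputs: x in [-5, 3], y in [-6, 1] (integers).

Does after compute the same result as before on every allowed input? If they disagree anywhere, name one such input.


Differences: arithmetic usage differs; comparison usage differs; constant usage differs — yet all 72 inputs agree.
verdict: equivalent


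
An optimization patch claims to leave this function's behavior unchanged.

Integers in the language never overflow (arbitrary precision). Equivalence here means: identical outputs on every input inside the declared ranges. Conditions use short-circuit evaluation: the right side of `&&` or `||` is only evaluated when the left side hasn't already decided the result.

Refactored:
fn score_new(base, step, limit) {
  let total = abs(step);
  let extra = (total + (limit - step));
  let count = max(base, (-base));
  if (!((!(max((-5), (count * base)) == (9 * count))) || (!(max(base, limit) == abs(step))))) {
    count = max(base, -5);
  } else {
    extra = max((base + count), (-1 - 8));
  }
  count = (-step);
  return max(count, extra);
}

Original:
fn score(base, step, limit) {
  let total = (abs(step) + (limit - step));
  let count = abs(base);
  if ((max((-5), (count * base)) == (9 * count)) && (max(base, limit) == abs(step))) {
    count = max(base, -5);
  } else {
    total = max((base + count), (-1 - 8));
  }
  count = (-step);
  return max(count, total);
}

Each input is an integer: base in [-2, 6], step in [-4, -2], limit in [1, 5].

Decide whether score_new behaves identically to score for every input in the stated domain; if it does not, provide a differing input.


Although local variable names differ, plus boolean connective usage differs, plus statement counts differ, plus min/max/abs usage differs, 135/135 inputs agree.
verdict: equivalent


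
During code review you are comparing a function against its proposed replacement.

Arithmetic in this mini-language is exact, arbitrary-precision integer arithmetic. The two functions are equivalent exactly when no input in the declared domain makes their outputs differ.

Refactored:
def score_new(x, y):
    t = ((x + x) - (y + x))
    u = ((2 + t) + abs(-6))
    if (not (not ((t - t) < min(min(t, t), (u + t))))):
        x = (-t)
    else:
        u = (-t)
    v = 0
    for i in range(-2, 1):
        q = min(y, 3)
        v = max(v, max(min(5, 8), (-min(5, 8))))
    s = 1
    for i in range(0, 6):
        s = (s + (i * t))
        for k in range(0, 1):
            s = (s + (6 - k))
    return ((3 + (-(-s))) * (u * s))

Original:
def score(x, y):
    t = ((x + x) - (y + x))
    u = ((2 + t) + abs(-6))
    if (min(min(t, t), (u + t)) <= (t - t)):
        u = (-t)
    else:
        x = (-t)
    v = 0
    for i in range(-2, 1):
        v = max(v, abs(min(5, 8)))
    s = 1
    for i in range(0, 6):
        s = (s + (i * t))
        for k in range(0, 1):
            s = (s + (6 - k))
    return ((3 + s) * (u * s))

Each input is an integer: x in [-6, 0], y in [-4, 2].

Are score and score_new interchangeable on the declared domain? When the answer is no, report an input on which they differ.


The two versions differ — the changes include boolean connective usage differs, plus comparison usage differs, plus min/max/abs usage differs, plus statement counts differ, plus local variable names differ, plus constant usage differs.
One worked example (x=-6, y=0) — score: t becomes -6; next u becomes 2; next (min(min(t, t), (u + t)) <= (t - t)) evaluates to true; next u becomes 6; next v becomes 0; next at i=-2:; next v becomes 5; next at i=-1:; next v becomes 5; next at i=0:; next v becomes 5; next s becomes 1; next at i=0:; next s becomes 1; next at k=0:; next s becomes 7; next at i=1:; next s becomes 1; next at k=0:; next s becomes 7; next at i=2:; next s becomes -5; next at k=0:; next s becomes 1; next at i=3:; next s becomes -17; next at k=0:; next s becomes -11; next at i=4:; next s becomes -35; next at k=0:; next s becomes -29; next at i=5:; next s becomes -59; next at k=0:; next s becomes -53; next final value 15900; score_new: t becomes -6; next u becomes 2; next (not (not ((t - t) < min(min(t, t), (u + t))))) evaluates to false; next u becomes 6; next v becomes 0; next at i=-2:; next q becomes 0; next v becomes 5; next at i=-1:; next q becomes 0; next v becomes 5; next at i=0:; next q becomes 0; next v becomes 5; next s becomes 1; next at i=0:; next s becomes 1; next at k=0:; next s becomes 7; next at i=1:; next s becomes 1; next at k=0:; next s becomes 7; next at i=2:; next s becomes -5; next at k=0:; next s becomes 1; next at i=3:; next s becomes -17; next at k=0:; next s becomes -11; next at i=4:; next s becomes -35; next at k=0:; next s becomes -29; next at i=5:; next s becomes -59; next at k=0:; next s becomes -53; next final value 15900; agreement on 15900.
An exhaustive pass over the 49 declared inputs shows identical outputs.
verdict: equivalent


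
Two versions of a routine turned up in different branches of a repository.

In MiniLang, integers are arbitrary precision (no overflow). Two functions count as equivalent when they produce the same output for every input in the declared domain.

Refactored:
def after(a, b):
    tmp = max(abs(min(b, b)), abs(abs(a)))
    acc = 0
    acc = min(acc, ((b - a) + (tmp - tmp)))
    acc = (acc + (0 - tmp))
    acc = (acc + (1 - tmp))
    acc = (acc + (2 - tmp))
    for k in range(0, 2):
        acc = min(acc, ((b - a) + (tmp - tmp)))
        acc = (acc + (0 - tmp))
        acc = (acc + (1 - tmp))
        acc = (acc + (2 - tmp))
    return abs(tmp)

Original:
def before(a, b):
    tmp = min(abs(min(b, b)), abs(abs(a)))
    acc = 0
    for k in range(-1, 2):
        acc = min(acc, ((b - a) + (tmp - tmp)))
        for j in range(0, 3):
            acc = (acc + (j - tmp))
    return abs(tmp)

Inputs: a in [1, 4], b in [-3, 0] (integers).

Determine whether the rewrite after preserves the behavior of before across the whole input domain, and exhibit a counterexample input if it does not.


These are not equivalent — on a=1, b=-3 the outputs split (1 vs 3).
before: tmp := 1 | acc := 0 | iter k=-1: | acc := -4 | iter j=0: | acc := -5 | iter j=1: | acc := -5 | iter j=2: | acc := -4 | iter k=0: | acc := -4 | iter j=0: | acc := -5 | iter j=1: | acc := -5 | iter j=2: | acc := -4 | iter k=1: | acc := -4 | iter j=0: | acc := -5 | iter j=1: | acc := -5 | iter j=2: | acc := -4 | result 1
after: tmp := 3 | acc := 0 | acc := -4 | acc := -7 | acc := -9 | acc := -10 | iter k=0: | acc := -10 | acc := -13 | acc := -15 | acc := -16 | iter k=1: | acc := -16 | acc := -19 | acc := -21 | acc := -22 | result 3
verdict: not equivalent; witness: a=1, b=-3


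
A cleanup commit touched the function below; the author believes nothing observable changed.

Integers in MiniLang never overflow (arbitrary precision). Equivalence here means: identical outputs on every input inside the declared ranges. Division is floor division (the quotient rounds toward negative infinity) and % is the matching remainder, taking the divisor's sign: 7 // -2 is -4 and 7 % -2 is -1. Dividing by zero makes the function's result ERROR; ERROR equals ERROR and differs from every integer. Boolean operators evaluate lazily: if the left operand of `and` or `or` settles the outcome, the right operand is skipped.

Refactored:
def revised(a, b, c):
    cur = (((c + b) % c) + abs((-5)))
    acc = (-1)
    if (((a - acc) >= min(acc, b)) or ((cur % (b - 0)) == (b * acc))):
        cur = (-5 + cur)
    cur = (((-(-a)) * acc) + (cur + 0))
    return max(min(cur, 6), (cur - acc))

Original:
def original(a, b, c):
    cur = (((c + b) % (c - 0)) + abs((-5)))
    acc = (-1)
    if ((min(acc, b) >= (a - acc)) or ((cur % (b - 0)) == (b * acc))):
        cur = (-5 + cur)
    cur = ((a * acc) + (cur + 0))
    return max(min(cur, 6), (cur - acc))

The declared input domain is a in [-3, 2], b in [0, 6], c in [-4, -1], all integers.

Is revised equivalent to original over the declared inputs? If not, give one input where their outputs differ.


These are not equivalent — on a=-3, b=0, c=-4 the outputs split (4 vs ERROR).
original: cur = 5; acc = -1; ((min(acc, b) >= (a - acc)) or ((cur % (b - 0)) == (b * acc))) -> true; cur = 0; cur = 3; return 4
revised: cur = 5; acc = -1; division by zero -> ERROR
verdict: not equivalent; witness: a=-3, b=0, c=-4


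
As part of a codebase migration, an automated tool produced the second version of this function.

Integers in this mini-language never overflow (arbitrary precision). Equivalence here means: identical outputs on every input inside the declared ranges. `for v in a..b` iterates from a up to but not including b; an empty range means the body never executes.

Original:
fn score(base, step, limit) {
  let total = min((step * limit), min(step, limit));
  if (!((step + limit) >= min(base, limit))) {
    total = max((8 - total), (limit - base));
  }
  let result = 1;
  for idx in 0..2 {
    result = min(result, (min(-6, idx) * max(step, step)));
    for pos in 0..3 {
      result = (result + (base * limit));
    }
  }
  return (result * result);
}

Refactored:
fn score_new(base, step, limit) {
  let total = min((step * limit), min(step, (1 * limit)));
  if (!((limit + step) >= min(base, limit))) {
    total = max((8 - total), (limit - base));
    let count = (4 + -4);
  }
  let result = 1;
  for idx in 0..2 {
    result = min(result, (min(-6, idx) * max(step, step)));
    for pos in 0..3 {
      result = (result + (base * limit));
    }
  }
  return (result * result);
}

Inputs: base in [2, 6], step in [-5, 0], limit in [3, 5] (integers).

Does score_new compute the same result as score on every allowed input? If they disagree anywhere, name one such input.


Differences: local variable names differ, and arithmetic usage differs, and statement counts differ, and constant usage differs — yet all 90 inputs agree.
verdict: equivalent


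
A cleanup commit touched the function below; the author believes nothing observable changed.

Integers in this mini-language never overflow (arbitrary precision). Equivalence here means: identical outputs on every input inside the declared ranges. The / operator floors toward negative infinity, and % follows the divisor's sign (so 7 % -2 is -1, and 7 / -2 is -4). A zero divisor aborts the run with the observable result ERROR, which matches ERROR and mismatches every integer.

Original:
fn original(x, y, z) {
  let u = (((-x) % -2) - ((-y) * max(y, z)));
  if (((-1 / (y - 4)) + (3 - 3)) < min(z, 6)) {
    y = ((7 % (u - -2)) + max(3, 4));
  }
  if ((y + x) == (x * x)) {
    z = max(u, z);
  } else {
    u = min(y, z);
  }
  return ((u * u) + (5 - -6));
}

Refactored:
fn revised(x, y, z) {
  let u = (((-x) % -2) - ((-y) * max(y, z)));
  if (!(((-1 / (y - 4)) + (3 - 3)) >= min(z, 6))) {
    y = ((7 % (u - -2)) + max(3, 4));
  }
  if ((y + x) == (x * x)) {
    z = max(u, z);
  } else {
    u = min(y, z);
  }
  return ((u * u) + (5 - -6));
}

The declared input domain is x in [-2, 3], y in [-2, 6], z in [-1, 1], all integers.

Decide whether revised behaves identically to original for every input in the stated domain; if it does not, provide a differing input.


Changes here: boolean connective usage differs, and comparison usage differs; the full 162-point sweep finds no disagreement.
verdict: equivalent


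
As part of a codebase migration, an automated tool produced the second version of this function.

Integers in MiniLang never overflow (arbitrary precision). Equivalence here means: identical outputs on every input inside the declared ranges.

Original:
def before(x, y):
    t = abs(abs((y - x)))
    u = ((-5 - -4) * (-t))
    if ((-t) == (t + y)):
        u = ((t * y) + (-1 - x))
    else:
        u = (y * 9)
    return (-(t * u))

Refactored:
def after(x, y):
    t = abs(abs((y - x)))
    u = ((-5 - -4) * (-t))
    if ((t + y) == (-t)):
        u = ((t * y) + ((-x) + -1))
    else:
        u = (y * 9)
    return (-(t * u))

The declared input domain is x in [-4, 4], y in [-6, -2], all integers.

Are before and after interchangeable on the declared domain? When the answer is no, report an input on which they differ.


Behavior is preserved: although arithmetic usage differs, the outputs never diverge.
Spot check at x=0, y=-3 — before: t=3, then u=3, then ((-t) == (t + y)) is false, then u=-27, then returns 81. after: t=3, then u=3, then ((t + y) == (-t)) is false, then u=-27, then returns 81. Both give 81.
Sweeping the whole domain (45 inputs) finds no disagreement.
verdict: equivalent


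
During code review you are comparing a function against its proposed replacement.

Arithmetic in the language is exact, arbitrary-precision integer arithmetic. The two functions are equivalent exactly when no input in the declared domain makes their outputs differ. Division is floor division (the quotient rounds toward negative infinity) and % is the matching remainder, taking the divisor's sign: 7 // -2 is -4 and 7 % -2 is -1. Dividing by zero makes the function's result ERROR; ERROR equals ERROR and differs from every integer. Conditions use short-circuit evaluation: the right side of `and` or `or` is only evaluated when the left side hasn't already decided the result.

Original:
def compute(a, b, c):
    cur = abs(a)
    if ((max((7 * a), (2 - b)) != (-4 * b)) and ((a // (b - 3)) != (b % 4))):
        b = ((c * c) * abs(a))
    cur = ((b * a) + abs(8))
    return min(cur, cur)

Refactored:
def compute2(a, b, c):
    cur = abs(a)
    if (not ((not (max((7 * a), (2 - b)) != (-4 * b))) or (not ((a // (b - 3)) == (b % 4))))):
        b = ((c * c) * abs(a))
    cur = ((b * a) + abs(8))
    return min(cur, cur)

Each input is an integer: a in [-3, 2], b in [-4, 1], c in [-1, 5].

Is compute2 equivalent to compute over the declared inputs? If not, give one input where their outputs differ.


Try a=-3, b=-4, c=-1.
compute: cur=3, then ((max((7 * a), (2 - b)) != (-4 * b)) and ((a // (b - 3)) != (b % 4))) is false, then cur=20, then returns 20
compute2: cur=3, then (not ((not (max((7 * a), (2 - b)) != (-4 * b))) or (not ((a // (b - 3)) == (b % 4))))) is true, then b=3, then cur=-1, then returns -1
20 and -1 differ, so these are not the same function on this domain.
verdict: not equivalent; witness: a=-3, b=-4, c=-1


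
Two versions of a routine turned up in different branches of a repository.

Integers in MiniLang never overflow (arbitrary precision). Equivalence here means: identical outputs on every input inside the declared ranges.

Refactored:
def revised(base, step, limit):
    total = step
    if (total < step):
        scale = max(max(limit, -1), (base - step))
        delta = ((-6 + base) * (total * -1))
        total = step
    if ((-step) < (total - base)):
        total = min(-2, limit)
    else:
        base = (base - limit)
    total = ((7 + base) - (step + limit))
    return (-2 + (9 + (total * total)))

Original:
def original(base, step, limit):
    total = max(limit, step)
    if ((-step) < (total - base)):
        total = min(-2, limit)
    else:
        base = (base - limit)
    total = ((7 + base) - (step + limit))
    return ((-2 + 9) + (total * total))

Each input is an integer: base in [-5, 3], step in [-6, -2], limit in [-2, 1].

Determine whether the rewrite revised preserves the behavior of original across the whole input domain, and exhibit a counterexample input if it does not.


Input base=-5, step=-5, limit=1: 43 from original versus 32 from revised.
verdict: not equivalent; witness: base=-5, step=-5, limit=1


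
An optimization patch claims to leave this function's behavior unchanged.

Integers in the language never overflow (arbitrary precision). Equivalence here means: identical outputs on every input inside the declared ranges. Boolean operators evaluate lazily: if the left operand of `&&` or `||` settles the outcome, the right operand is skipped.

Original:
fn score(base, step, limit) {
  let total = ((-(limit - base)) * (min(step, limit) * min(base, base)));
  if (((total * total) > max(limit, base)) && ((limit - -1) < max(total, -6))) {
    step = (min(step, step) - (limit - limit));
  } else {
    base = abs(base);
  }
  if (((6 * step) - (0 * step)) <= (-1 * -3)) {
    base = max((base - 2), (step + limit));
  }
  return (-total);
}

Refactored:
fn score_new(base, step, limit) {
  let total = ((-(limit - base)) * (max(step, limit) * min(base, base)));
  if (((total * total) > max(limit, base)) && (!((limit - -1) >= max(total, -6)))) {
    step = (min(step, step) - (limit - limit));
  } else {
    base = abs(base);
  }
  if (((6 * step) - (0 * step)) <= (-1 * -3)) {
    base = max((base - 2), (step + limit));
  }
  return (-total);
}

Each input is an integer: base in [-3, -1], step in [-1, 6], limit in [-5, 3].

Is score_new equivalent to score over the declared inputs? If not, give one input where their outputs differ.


The rewrite breaks on base=-3, step=-1, limit=-5, where the results are -30 and -6.
score: total = 30; (((total * total) > max(limit, base)) && ((limit - -1) < max(total, -6))) -> true; step = -1; (((6 * step) - (0 * step)) <= (-1 * -3)) -> true; base = -5; return -30
score_new: total = 6; (((total * total) > max(limit, base)) && (!((limit - -1) >= max(total, -6)))) -> true; step = -1; (((6 * step) - (0 * step)) <= (-1 * -3)) -> true; base = -5; return -6
verdict: not equivalent; witness: base=-3, step=-1, limit=-5


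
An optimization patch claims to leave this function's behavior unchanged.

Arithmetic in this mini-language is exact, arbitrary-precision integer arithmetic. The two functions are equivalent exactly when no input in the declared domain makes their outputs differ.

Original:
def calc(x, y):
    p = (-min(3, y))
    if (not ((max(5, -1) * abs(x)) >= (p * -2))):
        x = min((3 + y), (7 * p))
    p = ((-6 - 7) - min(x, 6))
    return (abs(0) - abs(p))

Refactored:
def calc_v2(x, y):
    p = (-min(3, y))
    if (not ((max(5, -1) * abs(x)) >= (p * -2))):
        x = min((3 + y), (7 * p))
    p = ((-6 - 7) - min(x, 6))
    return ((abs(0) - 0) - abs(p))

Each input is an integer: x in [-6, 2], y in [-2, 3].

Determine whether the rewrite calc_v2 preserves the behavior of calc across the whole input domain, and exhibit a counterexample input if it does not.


The two versions differ — the changes include arithmetic usage differs; also constant usage differs.
One worked example (x=-3, y=2) — calc: p := -2 | (not ((max(5, -1) * abs(x)) >= (p * -2))): false | p := -10 | result -10; calc_v2: p := -2 | (not ((max(5, -1) * abs(x)) >= (p * -2))): false | p := -10 | result -10; agreement on -10.
Every one of the 54 inputs gives matching results.
verdict: equivalent


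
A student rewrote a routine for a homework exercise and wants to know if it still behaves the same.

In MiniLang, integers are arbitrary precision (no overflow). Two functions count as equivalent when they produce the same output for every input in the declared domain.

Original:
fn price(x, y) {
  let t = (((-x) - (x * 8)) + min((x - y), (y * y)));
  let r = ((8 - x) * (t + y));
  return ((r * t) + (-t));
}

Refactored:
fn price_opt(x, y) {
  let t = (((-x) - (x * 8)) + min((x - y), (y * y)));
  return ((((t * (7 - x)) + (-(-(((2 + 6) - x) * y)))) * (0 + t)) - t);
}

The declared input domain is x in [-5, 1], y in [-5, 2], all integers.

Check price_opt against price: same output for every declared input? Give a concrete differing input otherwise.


Input x=-5, y=-5: 23355 from price versus 21330 from price_opt.
verdict: not equivalent; witness: x=-5, y=-5


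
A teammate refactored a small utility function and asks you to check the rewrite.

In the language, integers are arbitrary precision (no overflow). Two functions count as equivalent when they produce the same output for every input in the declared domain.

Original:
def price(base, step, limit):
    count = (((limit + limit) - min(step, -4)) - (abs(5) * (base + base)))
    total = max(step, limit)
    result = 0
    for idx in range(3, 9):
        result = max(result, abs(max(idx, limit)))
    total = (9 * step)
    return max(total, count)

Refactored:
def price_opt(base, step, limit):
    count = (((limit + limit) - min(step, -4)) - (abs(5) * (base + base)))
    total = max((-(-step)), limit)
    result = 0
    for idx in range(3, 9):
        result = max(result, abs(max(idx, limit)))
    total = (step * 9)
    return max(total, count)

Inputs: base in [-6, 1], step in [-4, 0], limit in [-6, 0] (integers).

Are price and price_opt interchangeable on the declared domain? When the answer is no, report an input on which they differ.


The two are interchangeable: same computation, different form, and every declared input agrees.
One worked example (base=-5, step=0, limit=-3) — price: count := 48 | total := 0 | result := 0 | iter idx=3: | result := 3 | iter idx=4: | result := 4 | iter idx=5: | result := 5 | iter idx=6: | result := 6 | iter idx=7: | result := 7 | iter idx=8: | result := 8 | total := 0 | result 48; price_opt: count := 48 | total := 0 | result := 0 | iter idx=3: | result := 3 | iter idx=4: | result := 4 | iter idx=5: | result := 5 | iter idx=6: | result := 6 | iter idx=7: | result := 7 | iter idx=8: | result := 8 | total := 0 | result 48; agreement on 48.
Sweeping the whole domain (280 inputs) finds no disagreement.
verdict: equivalent
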